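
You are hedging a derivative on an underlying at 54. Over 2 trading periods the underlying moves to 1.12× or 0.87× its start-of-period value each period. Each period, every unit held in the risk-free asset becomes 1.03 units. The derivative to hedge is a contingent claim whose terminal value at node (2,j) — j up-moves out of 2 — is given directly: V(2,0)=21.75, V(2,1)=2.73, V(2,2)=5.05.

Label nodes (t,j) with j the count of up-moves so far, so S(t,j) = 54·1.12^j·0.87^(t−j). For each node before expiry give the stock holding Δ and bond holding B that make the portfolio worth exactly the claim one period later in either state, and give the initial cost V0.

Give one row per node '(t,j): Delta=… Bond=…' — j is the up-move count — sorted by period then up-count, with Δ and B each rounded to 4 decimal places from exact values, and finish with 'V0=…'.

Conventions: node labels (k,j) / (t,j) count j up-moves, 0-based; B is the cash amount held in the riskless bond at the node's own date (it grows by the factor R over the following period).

(0,0): Delta=-0.3856 Bond=26.6174
(1,0): Delta=-1.6194 Bond=85.3783
(1,1): Delta=0.1534 Bond=-5.1880
V0=5.7925

No-arbitrage ⇒ martingale measure with p* = (R−d)/(u−d) = 0.6400.
Expiry values: V(2,0)=21.7500, V(2,1)=2.7300, V(2,2)=5.0500
(1,0): S=46.9800. Δ = (V_up−V_dn)/(S_up−S_dn) = (2.7300−21.7500)/(52.6176−40.8726) = -1.6194. V = [p*·2.7300 + (1−p*)·21.7500]/1.03 = 9.2983. B = V − Δ·S = 85.3783.
(1,1): S=60.4800. Δ = (V_up−V_dn)/(S_up−S_dn) = (5.0500−2.7300)/(67.7376−52.6176) = 0.1534. V = [p*·5.0500 + (1−p*)·2.7300]/1.03 = 4.0920. B = V − Δ·S = -5.1880.
(0,0): S=54.0000. Δ = (V_up−V_dn)/(S_up−S_dn) = (4.0920−9.2983)/(60.4800−46.9800) = -0.3856. V = [p*·4.0920 + (1−p*)·9.2983]/1.03 = 5.7925. B = V − Δ·S = 26.6174.
Sanity check at the root: Δ(0,0)·S0 + B(0,0) reproduces V0 = 5.7925.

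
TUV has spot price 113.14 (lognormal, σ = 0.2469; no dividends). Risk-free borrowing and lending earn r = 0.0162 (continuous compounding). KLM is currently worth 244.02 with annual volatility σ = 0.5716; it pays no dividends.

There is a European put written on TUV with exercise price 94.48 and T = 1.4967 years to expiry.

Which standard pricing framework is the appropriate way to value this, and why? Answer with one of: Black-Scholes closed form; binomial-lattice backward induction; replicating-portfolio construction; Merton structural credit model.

Key observation: everything needed for the exact continuous-time valuation of the European put on TUV (strike 94.48) is given, and no feature rules the closed form out.

framework: Black-Scholes closed form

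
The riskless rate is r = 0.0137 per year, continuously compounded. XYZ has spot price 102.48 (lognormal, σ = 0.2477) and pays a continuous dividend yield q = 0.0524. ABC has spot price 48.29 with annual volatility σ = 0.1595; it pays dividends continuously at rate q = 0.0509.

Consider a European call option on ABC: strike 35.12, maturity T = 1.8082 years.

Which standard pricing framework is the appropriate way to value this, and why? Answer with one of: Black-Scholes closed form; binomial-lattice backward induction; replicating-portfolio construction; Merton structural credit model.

Key observation: the strike-35.12 call on ABC is European-exercise on a continuously-modelled lognormal underlying, so its value is a single closed-form evaluation.

framework: Black-Scholes closed form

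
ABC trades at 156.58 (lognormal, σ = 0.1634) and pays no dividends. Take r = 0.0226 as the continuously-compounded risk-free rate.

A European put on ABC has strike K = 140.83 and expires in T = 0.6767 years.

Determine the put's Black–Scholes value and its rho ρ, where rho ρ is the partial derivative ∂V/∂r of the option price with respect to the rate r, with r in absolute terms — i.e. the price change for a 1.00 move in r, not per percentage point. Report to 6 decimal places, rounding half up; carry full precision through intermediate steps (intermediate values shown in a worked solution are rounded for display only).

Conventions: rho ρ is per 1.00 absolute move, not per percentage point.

price = 1.977606
ρ = -18.938032

σ√T = 0.1634·√0.6767 = 0.134416
d₁ = (ln(S/K) + (r+σ²/2)T) / (σ√T) = (ln(156.58/140.83) + (0.0226+0.1634²/2)·0.6767) / 0.134416 = (0.106014 + 0.024327) / 0.134416 = 0.969684
d₂ = d₁ − σ√T = 0.969684 − 0.134416 = 0.835268
e^{−rT} = 0.984823
N(−d₁) = 0.166102,  N(−d₂) = 0.201783
Put price V = K·e^{−rT}·N(−d₂) − S·N(−d₁) = 27.985862 − 26.008256 = 1.977606
ρ = −K·T·e^{−rT}·N(−d₂) = -18.938032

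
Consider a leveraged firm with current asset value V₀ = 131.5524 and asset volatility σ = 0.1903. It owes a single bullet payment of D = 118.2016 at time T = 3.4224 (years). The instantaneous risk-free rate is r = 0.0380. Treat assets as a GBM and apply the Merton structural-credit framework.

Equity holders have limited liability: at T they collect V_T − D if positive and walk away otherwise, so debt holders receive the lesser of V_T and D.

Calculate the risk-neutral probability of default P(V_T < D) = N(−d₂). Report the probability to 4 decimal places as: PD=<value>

PD=0.3095

Work the structural quantities from V₀ = 131.5524 against face 118.2016:
d₁ = [ln(V₀/D) + (r + σ²/2)T] / (σ√T)
   = [ln(131.5524/118.2016) + (0.0380 + 0.5·0.1903²)·3.4224] / (0.1903·√3.4224)
   = [0.107014 + 0.192021] / 0.352050 = 0.849409
d₂ = d₁ − σ√T = 0.849409 − 0.352050 = 0.497359
risk-neutral PD = N(−d₂) = N(-0.497359) = 0.309468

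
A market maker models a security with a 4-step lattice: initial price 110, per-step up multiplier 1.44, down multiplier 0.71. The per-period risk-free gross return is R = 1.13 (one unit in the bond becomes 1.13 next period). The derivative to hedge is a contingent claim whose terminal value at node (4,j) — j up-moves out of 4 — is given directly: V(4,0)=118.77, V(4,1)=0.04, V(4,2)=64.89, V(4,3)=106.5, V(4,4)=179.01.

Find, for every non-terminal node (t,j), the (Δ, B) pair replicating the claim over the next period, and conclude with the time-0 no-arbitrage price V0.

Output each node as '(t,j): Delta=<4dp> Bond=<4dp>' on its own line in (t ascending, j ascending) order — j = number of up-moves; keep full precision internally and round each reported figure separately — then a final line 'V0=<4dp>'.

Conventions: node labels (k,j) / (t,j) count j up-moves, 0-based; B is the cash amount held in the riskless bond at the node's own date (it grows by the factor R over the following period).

(0,0): Delta=0.3664 Bond=9.4872
(1,0): Delta=0.3304 Bond=13.5319
(1,1): Delta=0.3795 Bond=8.6456
(2,0): Delta=-0.2866 Bond=49.5020
(2,1): Delta=0.5549 Bond=-9.9598
(2,2): Delta=0.3156 Bond=24.3316
(3,0): Delta=-4.1311 Bond=207.2983
(3,1): Delta=1.1125 Bond=-55.7817
(3,2): Delta=0.3520 Bond=21.6106
(3,3): Delta=0.3024 Bond=31.8377
V0=49.7883

Since d<R<u, set p* = (R−d)/(u−d) = 0.5753; price each node as the discounted p*-expectation of its children.
Payoffs at expiry: V(4,0)=118.7700, V(4,1)=0.0400, V(4,2)=64.8900, V(4,3)=106.5000, V(4,4)=179.0100
  t=3,j=0: stock 39.3702 → up 56.6931 (V=0.0400), down 27.9528 (V=118.7700). Price 44.6545; hedge Δ=-4.1311, bond B=207.2983.
  t=3,j=1: stock 79.8494 → up 114.9832 (V=64.8900), down 56.6931 (V=0.0400). Price 33.0539; hedge Δ=1.1125, bond B=-55.7817.
  t=3,j=2: stock 161.9482 → up 233.2054 (V=106.5000), down 114.9832 (V=64.8900). Price 78.6106; hedge Δ=0.3520, bond B=21.6106.
  t=3,j=3: stock 328.4582 → up 472.9799 (V=179.0100), down 233.2054 (V=106.5000). Price 131.1664; hedge Δ=0.3024, bond B=31.8377.
  t=2,j=0: stock 55.4510 → up 79.8494 (V=33.0539), down 39.3702 (V=44.6545). Price 33.6108; hedge Δ=-0.2866, bond B=49.5020.
  t=2,j=1: stock 112.4640 → up 161.9482 (V=78.6106), down 79.8494 (V=33.0539). Price 52.4466; hedge Δ=0.5549, bond B=-9.9598.
  t=2,j=2: stock 228.0960 → up 328.4582 (V=131.1664), down 161.9482 (V=78.6106). Price 96.3259; hedge Δ=0.3156, bond B=24.3316.
  t=1,j=0: stock 78.1000 → up 112.4640 (V=52.4466), down 55.4510 (V=33.6108). Price 39.3344; hedge Δ=0.3304, bond B=13.5319.
  t=1,j=1: stock 158.4000 → up 228.0960 (V=96.3259), down 112.4640 (V=52.4466). Price 68.7542; hedge Δ=0.3795, bond B=8.6456.
  t=0,j=0: stock 110.0000 → up 158.4000 (V=68.7542), down 78.1000 (V=39.3344). Price 49.7883; hedge Δ=0.3664, bond B=9.4872.
As a check, the time-0 holding Δ(0,0)·S0 + B(0,0) comes to 49.7883 — exactly V0.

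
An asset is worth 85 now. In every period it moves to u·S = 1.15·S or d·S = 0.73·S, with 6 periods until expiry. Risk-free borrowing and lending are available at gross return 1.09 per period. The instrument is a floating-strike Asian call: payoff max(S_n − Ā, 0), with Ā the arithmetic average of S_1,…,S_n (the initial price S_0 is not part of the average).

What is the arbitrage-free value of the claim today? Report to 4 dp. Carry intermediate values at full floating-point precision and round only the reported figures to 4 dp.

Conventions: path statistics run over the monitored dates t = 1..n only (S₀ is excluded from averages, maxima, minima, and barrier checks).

price = 17.1575

With p* = (R−d)/(u−d) = 0.8571, sum probability × payoff across the paths and divide by R^6.
Enumerate all 2^6 = 64 price paths (U = up ×1.15, D = down ×0.73); each path with k up-moves has probability p*^k·(1−p*)^(6−k).
DDDDDD: Ā=32.5060, payoff=0.0000, prob=0.000008
UDDDDD: Ā=51.2081, payoff=0.0000, prob=0.000051
DUDDDD: Ā=45.2581, payoff=0.0000, prob=0.000051
UUDDDD: Ā=71.2970, payoff=0.0000, prob=0.000306
DDUDDD: Ā=40.9146, payoff=0.0000, prob=0.000051
UDUDDD: Ā=64.4545, payoff=0.0000, prob=0.000306
DUUDDD: Ā=58.5045, payoff=0.0000, prob=0.000306
UUUDDD: Ā=92.1646, payoff=0.0000, prob=0.001836
DDDUDD: Ā=37.7438, payoff=0.0000, prob=0.000051
UDDUDD: Ā=59.4594, payoff=0.0000, prob=0.000306
DUDUDD: Ā=53.5094, payoff=0.0000, prob=0.000306
UUDUDD: Ā=84.2957, payoff=0.0000, prob=0.001836
DDUUDD: Ā=49.1659, payoff=0.0000, prob=0.000306
UDUUDD: Ā=77.4532, payoff=0.0000, prob=0.001836
DUUUDD: Ā=71.5032, payoff=0.0000, prob=0.001836
UUUUDD: Ā=112.6420, payoff=0.0000, prob=0.011016
DDDDUD: Ā=35.4292, payoff=0.0000, prob=0.000051
UDDDUD: Ā=55.8131, payoff=0.0000, prob=0.000306
DUDDUD: Ā=49.8631, payoff=0.0000, prob=0.000306
UUDDUD: Ā=78.5514, payoff=0.0000, prob=0.001836
DDUDUD: Ā=45.5196, payoff=0.0000, prob=0.000306
UDUDUD: Ā=71.7089, payoff=0.0000, prob=0.001836
DUUDUD: Ā=65.7589, payoff=0.0000, prob=0.001836
UUUDUD: Ā=103.5928, payoff=0.0000, prob=0.011016
DDDUUD: Ā=42.3488, payoff=0.0000, prob=0.000306
UDDUUD: Ā=66.7139, payoff=0.0000, prob=0.001836
DUDUUD: Ā=60.7639, payoff=0.0000, prob=0.001836
UUDUUD: Ā=95.7239, payoff=0.0000, prob=0.011016
DDUUUD: Ā=56.4204, payoff=0.0000, prob=0.001836
UDUUUD: Ā=88.8814, payoff=0.0000, prob=0.011016
DUUUUD: Ā=82.9314, payoff=0.0000, prob=0.011016
UUUUUD: Ā=130.6454, payoff=0.0000, prob=0.066095
DDDDDU: Ā=33.7395, payoff=0.0000, prob=0.000051
UDDDDU: Ā=53.1512, payoff=0.0000, prob=0.000306
DUDDDU: Ā=47.2012, payoff=0.0000, prob=0.000306
UUDDDU: Ā=74.3581, payoff=0.0000, prob=0.001836
DDUDDU: Ā=42.8577, payoff=0.0000, prob=0.000306
UDUDDU: Ā=67.5156, payoff=0.0000, prob=0.001836
DUUDDU: Ā=61.5656, payoff=0.0000, prob=0.001836
UUUDDU: Ā=96.9869, payoff=0.0000, prob=0.011016
DDDUDU: Ā=39.6870, payoff=0.0000, prob=0.000306
UDDUDU: Ā=62.5206, payoff=0.0000, prob=0.001836
DUDUDU: Ā=56.5706, payoff=0.0000, prob=0.001836
UUDUDU: Ā=89.1180, payoff=0.0000, prob=0.011016
DDUUDU: Ā=52.2271, payoff=0.0000, prob=0.001836
UDUUDU: Ā=82.2755, payoff=0.0000, prob=0.011016
DUUUDU: Ā=76.3255, payoff=2.8983, prob=0.011016
UUUUDU: Ā=120.2388, payoff=4.5659, prob=0.066095
DDDDUU: Ā=37.3723, payoff=0.0000, prob=0.000306
UDDDUU: Ā=58.8742, payoff=0.0000, prob=0.001836
DUDDUU: Ā=52.9242, payoff=0.0000, prob=0.001836
UUDDUU: Ā=83.3737, payoff=0.0000, prob=0.011016
DDUDUU: Ā=48.5807, payoff=1.7092, prob=0.001836
UDUDUU: Ā=76.5312, payoff=2.6926, prob=0.011016
DUUDUU: Ā=70.5812, payoff=8.6426, prob=0.011016
UUUDUU: Ā=111.1896, payoff=13.6151, prob=0.066095
DDDUUU: Ā=45.4099, payoff=4.8800, prob=0.001836
UDDUUU: Ā=71.5362, payoff=7.6876, prob=0.011016
DUDUUU: Ā=65.5862, payoff=13.6376, prob=0.011016
UUDUUU: Ā=103.3207, payoff=21.4840, prob=0.066095
DDUUUU: Ā=61.2427, payoff=17.9811, prob=0.011016
UDUUUU: Ā=96.4782, payoff=28.3265, prob=0.066095
DUUUUU: Ā=90.5282, payoff=34.2765, prob=0.066095
UUUUUU: Ā=142.6130, payoff=53.9972, prob=0.396569
Price = Σ prob·payoff / R^6 = 28.774903 / 1.677100 = 17.1575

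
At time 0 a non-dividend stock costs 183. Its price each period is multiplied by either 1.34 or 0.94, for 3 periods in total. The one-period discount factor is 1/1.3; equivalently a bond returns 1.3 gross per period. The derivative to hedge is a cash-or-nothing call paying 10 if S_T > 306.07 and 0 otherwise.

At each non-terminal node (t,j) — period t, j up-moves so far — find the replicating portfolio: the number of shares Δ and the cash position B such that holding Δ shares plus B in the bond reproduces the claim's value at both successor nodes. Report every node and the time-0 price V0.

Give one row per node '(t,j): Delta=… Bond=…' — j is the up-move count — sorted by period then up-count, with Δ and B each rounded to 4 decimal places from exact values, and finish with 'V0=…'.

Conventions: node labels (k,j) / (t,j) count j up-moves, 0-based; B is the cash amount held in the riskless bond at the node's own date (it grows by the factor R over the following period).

(0,0): Delta=0.0146 Bond=1.7615
(1,0): Delta=0.1006 Bond=-12.5148
(1,1): Delta=0.0078 Bond=3.9349
(2,0): Delta=0.0000 Bond=0.0000
(2,1): Delta=0.1085 Bond=-18.0769
(2,2): Delta=0.0000 Bond=7.6923
V0=4.4242

No-arbitrage ⇒ martingale measure with p* = (R−d)/(u−d) = 0.9000.
Terminal payoffs: V(3,0)=0.0000, V(3,1)=0.0000, V(3,2)=10.0000, V(3,3)=10.0000
Node (2,0) S=161.6988: V=(p*·0.0000+(1−p*)·0.0000)/1.3=0.0000; Δ=(0.0000−0.0000)/(216.6764−151.9969)=0.0000; B=V−Δ·S=0.0000
Node (2,1) S=230.5068: V=(p*·10.0000+(1−p*)·0.0000)/1.3=6.9231; Δ=(10.0000−0.0000)/(308.8791−216.6764)=0.1085; B=V−Δ·S=-18.0769
Node (2,2) S=328.5948: V=(p*·10.0000+(1−p*)·10.0000)/1.3=7.6923; Δ=(10.0000−10.0000)/(440.3170−308.8791)=0.0000; B=V−Δ·S=7.6923
Node (1,0) S=172.0200: V=(p*·6.9231+(1−p*)·0.0000)/1.3=4.7929; Δ=(6.9231−0.0000)/(230.5068−161.6988)=0.1006; B=V−Δ·S=-12.5148
Node (1,1) S=245.2200: V=(p*·7.6923+(1−p*)·6.9231)/1.3=5.8580; Δ=(7.6923−6.9231)/(328.5948−230.5068)=0.0078; B=V−Δ·S=3.9349
Node (0,0) S=183.0000: V=(p*·5.8580+(1−p*)·4.7929)/1.3=4.4242; Δ=(5.8580−4.7929)/(245.2200−172.0200)=0.0146; B=V−Δ·S=1.7615
Sanity check at the root: Δ(0,0)·S0 + B(0,0) reproduces V0 = 4.4242.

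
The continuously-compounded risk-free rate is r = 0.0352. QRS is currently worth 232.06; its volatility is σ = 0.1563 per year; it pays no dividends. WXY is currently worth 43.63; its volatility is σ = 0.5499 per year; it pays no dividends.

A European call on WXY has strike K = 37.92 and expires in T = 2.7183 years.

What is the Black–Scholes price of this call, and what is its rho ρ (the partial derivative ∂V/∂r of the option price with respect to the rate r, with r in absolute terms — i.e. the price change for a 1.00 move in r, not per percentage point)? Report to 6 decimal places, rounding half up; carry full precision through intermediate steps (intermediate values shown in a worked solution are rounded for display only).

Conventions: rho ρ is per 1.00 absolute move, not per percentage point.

σ√T = 0.5499·√2.7183 = 0.906635
d₁ = (ln(S/K) + (r+σ²/2)T) / (σ√T) = (ln(43.63/37.92) + (0.0352+0.5499²/2)·2.7183) / 0.906635 = (0.140266 + 0.506678) / 0.906635 = 0.713566
d₂ = d₁ − σ√T = 0.713566 − 0.906635 = -0.193069
e^{−rT} = 0.908751
N(d₁) = 0.762252,  N(d₂) = 0.423453
Call price V = S·N(d₁) − K·e^{−rT}·N(d₂) = 33.257064 − 14.592106 = 18.664959
ρ = K·T·e^{−rT}·N(d₂) = 39.665721

price = 18.664959
ρ = 39.665721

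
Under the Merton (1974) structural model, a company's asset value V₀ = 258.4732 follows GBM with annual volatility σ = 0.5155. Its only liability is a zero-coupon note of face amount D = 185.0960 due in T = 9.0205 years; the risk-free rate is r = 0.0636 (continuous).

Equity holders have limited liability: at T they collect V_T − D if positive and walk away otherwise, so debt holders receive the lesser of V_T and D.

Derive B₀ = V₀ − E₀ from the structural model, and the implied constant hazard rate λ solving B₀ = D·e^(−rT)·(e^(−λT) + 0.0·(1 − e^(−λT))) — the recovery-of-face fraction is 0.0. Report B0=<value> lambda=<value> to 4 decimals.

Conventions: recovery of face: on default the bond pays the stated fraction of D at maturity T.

Work the structural quantities from V₀ = 258.4732 against face 185.0960:
d₁ = [ln(V₀/D) + (r + σ²/2)T] / (σ√T)
   = [ln(258.4732/185.0960) + (0.0636 + 0.5·0.5155²)·9.0205] / (0.5155·√9.0205)
   = [0.333917 + 1.772259] / 1.548260 = 1.360350
d₂ = d₁ − σ√T = 1.360350 − 1.548260 = -0.187910
N(d₁) = 0.913140,  N(d₂) = 0.425474,  e^(−rT) = 0.563435
E₀ = V₀·N(d₁) − D·e^(−rT)·N(d₂)
   = 258.4732·0.913140 − 185.0960·0.563435·0.425474 = 191.649899
B₀ = V₀ − E₀ = 258.4732 − 191.649899 = 66.823301
e^(−λT) = (B₀·e^(rT)/D − 0)/(1 − 0) = (66.8233·1.774829/185.0960 − 0)/1 = 0.64074803
λ = −ln(0.64074803)/9.0205 = 0.049345

B0=66.8233 lambda=0.0493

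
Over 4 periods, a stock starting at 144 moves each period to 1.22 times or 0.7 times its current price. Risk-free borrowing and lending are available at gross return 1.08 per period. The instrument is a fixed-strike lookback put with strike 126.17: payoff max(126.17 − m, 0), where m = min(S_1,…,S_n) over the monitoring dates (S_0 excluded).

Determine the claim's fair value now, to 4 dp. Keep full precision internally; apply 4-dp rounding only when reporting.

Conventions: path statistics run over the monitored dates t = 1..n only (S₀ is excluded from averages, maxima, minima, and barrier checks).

price = 11.2258

Risk-neutral up-probability p* = (R−d)/(u−d) = (1.08−0.7)/(1.22−0.7) = 0.7308; the claim prices as the p*-weighted sum of path payoffs discounted by R^4.
Enumerate all 2^4 = 16 price paths (U = up ×1.22, D = down ×0.7); each path with k up-moves has probability p*^k·(1−p*)^(4−k).
DDDD: m=34.5744, payoff=91.5956, prob=0.005254
UDDD: m=60.2582, payoff=65.9118, prob=0.014261
DUDD: m=60.2582, payoff=65.9118, prob=0.014261
UUDD: m=105.0215, payoff=21.1485, prob=0.038709
DDUD: m=60.2582, payoff=65.9118, prob=0.014261
UDUD: m=105.0215, payoff=21.1485, prob=0.038709
DUUD: m=100.8000, payoff=25.3700, prob=0.038709
UUUD: m=175.6800, payoff=0.0000, prob=0.105067
DDDU: m=49.3920, payoff=76.7780, prob=0.014261
UDDU: m=86.0832, payoff=40.0868, prob=0.038709
DUDU: m=86.0832, payoff=40.0868, prob=0.038709
UUDU: m=150.0307, payoff=0.0000, prob=0.105067
DDUU: m=70.5600, payoff=55.6100, prob=0.038709
UDUU: m=122.9760, payoff=3.1940, prob=0.105067
DUUU: m=100.8000, payoff=25.3700, prob=0.105067
UUUU: m=175.6800, payoff=0.0000, prob=0.285181
Price = Σ prob·payoff / R^4 = 15.272585 / 1.360489 = 11.2258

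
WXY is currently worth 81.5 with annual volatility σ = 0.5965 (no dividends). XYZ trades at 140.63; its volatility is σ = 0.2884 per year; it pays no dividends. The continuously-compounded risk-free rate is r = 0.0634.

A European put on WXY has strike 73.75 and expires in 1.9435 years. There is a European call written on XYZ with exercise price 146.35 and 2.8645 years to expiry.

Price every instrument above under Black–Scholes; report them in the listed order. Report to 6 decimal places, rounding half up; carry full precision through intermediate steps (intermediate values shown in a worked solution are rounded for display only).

price(WXY put K=73.75) = 16.295399
price(XYZ call K=146.35) = 35.653130

[WXY put K=73.75]
σ√T = 0.5965·√1.9435 = 0.831577
d₁ = (ln(S/K) + (r+σ²/2)T) / (σ√T) = (ln(81.5/73.75) + (0.0634+0.5965²/2)·1.9435) / 0.831577 = (0.099922 + 0.468978) / 0.831577 = 0.684122
d₂ = d₁ − σ√T = 0.684122 − 0.831577 = -0.147455
e^{−rT} = 0.884071
N(−d₁) = 0.246949,  N(−d₂) = 0.558614
price = K·e^{−rT}·N(−d₂) − S·N(−d₁) = 36.421747 − 20.126348 = 16.295399
[XYZ call K=146.35]
σ√T = 0.2884·√2.8645 = 0.488112
d₁ = (ln(S/K) + (r+σ²/2)T) / (σ√T) = (ln(140.63/146.35) + (0.0634+0.2884²/2)·2.8645) / 0.488112 = (-0.039869 + 0.300736) / 0.488112 = 0.534441
d₂ = d₁ − σ√T = 0.534441 − 0.488112 = 0.046329
e^{−rT} = 0.833927
N(d₁) = 0.703482,  N(d₂) = 0.518476
price = S·N(d₁) − K·e^{−rT}·N(d₂) = 98.930662 − 63.277531 = 35.653130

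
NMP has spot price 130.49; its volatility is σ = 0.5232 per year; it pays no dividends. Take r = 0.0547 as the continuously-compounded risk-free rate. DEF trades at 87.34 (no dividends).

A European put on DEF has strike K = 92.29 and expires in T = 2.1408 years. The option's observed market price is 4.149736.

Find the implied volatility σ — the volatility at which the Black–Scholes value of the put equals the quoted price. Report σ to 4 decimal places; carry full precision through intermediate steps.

sigma = 0.1304

At σ = 0.1304 the Black–Scholes value reproduces the quote:
σ√T = 0.1304·√2.1408 = 0.190794
d₁ = (ln(S/K) + (r+σ²/2)T) / (σ√T) = (ln(87.34/92.29) + (0.0547+0.1304²/2)·2.1408) / 0.190794 = (-0.055127 + 0.135303) / 0.190794 = 0.420221
d₂ = d₁ − σ√T = 0.420221 − 0.190794 = 0.229426
e^{−rT} = 0.889495
N(−d₁) = 0.337162,  N(−d₂) = 0.409269
V = K·e^{−rT}·N(−d₂) − S·N(−d₁) = 33.597473 − 29.447738 = 4.149736 (matching the quote); vega is positive throughout, so no other σ reproduces this price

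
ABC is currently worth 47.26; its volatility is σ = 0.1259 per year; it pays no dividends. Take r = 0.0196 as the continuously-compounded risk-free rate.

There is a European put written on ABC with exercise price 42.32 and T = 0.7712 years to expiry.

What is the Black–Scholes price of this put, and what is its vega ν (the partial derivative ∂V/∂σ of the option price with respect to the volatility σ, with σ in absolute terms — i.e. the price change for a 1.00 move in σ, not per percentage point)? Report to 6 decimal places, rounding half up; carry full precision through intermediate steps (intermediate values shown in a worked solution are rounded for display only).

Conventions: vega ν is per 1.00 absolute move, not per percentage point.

σ√T = 0.1259·√0.7712 = 0.110563
d₁ = (ln(S/K) + (r+σ²/2)T) / (σ√T) = (ln(47.26/42.32) + (0.0196+0.1259²/2)·0.7712) / 0.110563 = (0.110404 + 0.021228) / 0.110563 = 1.190563
d₂ = d₁ − σ√T = 1.190563 − 0.110563 = 1.080000
e^{−rT} = 0.984998
N(−d₁) = 0.116913,  N(−d₂) = 0.140071
Put price V = K·e^{−rT}·N(−d₂) − S·N(−d₁) = 5.838876 − 5.525286 = 0.313590
φ(d₁) = (1/√(2π))·e^{−d₁²/2} = 0.196389
ν = S·φ(d₁)·√T = 8.150681

price = 0.313590
ν = 8.150681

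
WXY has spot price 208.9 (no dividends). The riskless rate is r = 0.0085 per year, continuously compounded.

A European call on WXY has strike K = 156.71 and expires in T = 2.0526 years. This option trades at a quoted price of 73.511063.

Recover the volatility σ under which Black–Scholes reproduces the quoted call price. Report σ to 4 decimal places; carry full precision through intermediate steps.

At σ = 0.3963 the Black–Scholes value reproduces the quote:
σ√T = 0.3963·√2.0526 = 0.567775
d₁ = (ln(S/K) + (r+σ²/2)T) / (σ√T) = (ln(208.9/156.71) + (0.0085+0.3963²/2)·2.0526) / 0.567775 = (0.287459 + 0.178631) / 0.567775 = 0.820906
d₂ = d₁ − σ√T = 0.820906 − 0.567775 = 0.253131
e^{−rT} = 0.982704
N(d₁) = 0.794150,  N(d₂) = 0.599917
V = S·N(d₁) − K·e^{−rT}·N(d₂) = 165.897969 − 92.386906 = 73.511063 (the observed quote) — the price is monotone increasing in volatility, hence this σ is the only solution

sigma = 0.3963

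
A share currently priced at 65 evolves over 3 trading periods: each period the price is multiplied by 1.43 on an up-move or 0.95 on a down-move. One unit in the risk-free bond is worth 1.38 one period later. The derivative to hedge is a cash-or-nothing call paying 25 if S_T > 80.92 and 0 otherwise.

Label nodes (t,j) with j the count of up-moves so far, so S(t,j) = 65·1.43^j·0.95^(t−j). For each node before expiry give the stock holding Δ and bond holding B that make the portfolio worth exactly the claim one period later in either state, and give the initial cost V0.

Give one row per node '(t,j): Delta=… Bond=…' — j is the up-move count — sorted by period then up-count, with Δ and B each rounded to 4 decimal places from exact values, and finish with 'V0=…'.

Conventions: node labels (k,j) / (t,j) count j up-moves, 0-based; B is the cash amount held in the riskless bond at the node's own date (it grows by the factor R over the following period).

(0,0): Delta=0.0046 Bond=9.2052
(1,0): Delta=0.0637 Bond=9.0536
(1,1): Delta=0.0000 Bond=13.1275
(2,0): Delta=0.8878 Bond=-35.8545
(2,1): Delta=0.0000 Bond=18.1159
(2,2): Delta=0.0000 Bond=18.1159
V0=9.5019

Arbitrage-free pricing uses the up-move probability p* = (R−d)/(u−d) = 0.8958, discounting each step at R = 1.38.
Expiry values: V(3,0)=0.0000, V(3,1)=25.0000, V(3,2)=25.0000, V(3,3)=25.0000
  t=2,j=0: stock 58.6625 → up 83.8874 (V=25.0000), down 55.7294 (V=0.0000). Price 16.2289; hedge Δ=0.8878, bond B=-35.8545.
  t=2,j=1: stock 88.3025 → up 126.2726 (V=25.0000), down 83.8874 (V=25.0000). Price 18.1159; hedge Δ=0.0000, bond B=18.1159.
  t=2,j=2: stock 132.9185 → up 190.0735 (V=25.0000), down 126.2726 (V=25.0000). Price 18.1159; hedge Δ=0.0000, bond B=18.1159.
  t=1,j=0: stock 61.7500 → up 88.3025 (V=18.1159), down 58.6625 (V=16.2289). Price 12.9851; hedge Δ=0.0637, bond B=9.0536.
  t=1,j=1: stock 92.9500 → up 132.9185 (V=18.1159), down 88.3025 (V=18.1159). Price 13.1275; hedge Δ=0.0000, bond B=13.1275.
  t=0,j=0: stock 65.0000 → up 92.9500 (V=13.1275), down 61.7500 (V=12.9851). Price 9.5019; hedge Δ=0.0046, bond B=9.2052.
Check: Δ(0,0)·S0 + B(0,0) = 9.5019 = V0.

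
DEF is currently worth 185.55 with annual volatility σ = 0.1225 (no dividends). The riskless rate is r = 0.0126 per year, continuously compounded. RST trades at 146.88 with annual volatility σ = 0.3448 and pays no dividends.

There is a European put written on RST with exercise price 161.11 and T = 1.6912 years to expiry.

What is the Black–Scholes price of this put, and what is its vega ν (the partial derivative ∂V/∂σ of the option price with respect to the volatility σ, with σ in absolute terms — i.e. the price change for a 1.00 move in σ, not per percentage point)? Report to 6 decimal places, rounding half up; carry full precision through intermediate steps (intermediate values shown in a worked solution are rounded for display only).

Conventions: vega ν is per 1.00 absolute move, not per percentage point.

price = 32.767409
ν = 76.039403

σ√T = 0.3448·√1.6912 = 0.448399
d₁ = (ln(S/K) + (r+σ²/2)T) / (σ√T) = (ln(146.88/161.11) + (0.0126+0.3448²/2)·1.6912) / 0.448399 = (-0.092471 + 0.121840) / 0.448399 = 0.065496
d₂ = d₁ − σ√T = 0.065496 − 0.448399 = -0.382903
e^{−rT} = 0.978916
N(−d₁) = 0.473889,  N(−d₂) = 0.649104
Put price V = K·e^{−rT}·N(−d₂) − S·N(−d₁) = 102.372277 − 69.604868 = 32.767409
φ(d₁) = (1/√(2π))·e^{−d₁²/2} = 0.398088
ν = S·φ(d₁)·√T = 76.039403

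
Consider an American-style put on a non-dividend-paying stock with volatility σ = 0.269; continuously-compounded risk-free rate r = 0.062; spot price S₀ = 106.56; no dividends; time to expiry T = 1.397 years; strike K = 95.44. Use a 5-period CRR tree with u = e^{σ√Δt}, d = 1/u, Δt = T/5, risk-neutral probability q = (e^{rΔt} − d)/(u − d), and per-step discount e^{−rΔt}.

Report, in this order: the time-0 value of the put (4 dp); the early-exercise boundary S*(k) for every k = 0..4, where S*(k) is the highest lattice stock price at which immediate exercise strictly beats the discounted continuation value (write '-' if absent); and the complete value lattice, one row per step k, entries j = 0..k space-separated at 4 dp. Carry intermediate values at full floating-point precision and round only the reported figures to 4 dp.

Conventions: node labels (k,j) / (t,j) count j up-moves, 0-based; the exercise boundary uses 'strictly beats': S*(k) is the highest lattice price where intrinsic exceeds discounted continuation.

Δt=0.27940, u=1.15279, d=0.86746, q=0.52575, disc=e^(-rΔt)=0.98283
k=5 terminal: V=max(K-S,0) → 43.0998 25.8833 3.0037 0.0000 0.0000 0.0000
k=4: j=0 S=60.3374 intr=35.1026 cont=33.4635 V=35.1026[EX]; j=1 S=80.1845 intr=15.2555 cont=13.6164 V=15.2555[EX]; j=2 S=106.5600 intr=0.0000 cont=1.4001 V=1.4001[hold]; j=3 S=141.6113 intr=0.0000 cont=0.0000 V=0.0000[hold]; j=4 S=188.1922 intr=0.0000 cont=0.0000 V=0.0000[hold]  S*(4)=80.1845
k=3: j=0 S=69.5567 intr=25.8833 cont=24.2443 V=25.8833[EX]; j=1 S=92.4363 intr=3.0037 cont=7.8341 V=7.8341[hold]; j=2 S=122.8418 intr=0.0000 cont=0.6526 V=0.6526[hold]; j=3 S=163.2487 intr=0.0000 cont=0.0000 V=0.0000[hold]  S*(3)=69.5567
k=2: j=0 S=80.1845 intr=15.2555 cont=16.1124 V=16.1124[hold]; j=1 S=106.5600 intr=0.0000 cont=3.9887 V=3.9887[hold]; j=2 S=141.6113 intr=0.0000 cont=0.3042 V=0.3042[hold]  S*(2)=-
k=1: j=0 S=92.4363 intr=3.0037 cont=9.5711 V=9.5711[hold]; j=1 S=122.8418 intr=0.0000 cont=2.0163 V=2.0163[hold]  S*(1)=-
k=0: j=0 S=106.5600 intr=0.0000 cont=5.5030 V=5.5030[hold]  S*(0)=-

price = 5.5030
boundary = - - - 69.5567 80.1845
tree:
5.5030
9.5711 2.0163
16.1124 3.9887 0.3042
25.8833 7.8341 0.6526 0.0000
35.1026 15.2555 1.4001 0.0000 0.0000
43.0998 25.8833 3.0037 0.0000 0.0000 0.0000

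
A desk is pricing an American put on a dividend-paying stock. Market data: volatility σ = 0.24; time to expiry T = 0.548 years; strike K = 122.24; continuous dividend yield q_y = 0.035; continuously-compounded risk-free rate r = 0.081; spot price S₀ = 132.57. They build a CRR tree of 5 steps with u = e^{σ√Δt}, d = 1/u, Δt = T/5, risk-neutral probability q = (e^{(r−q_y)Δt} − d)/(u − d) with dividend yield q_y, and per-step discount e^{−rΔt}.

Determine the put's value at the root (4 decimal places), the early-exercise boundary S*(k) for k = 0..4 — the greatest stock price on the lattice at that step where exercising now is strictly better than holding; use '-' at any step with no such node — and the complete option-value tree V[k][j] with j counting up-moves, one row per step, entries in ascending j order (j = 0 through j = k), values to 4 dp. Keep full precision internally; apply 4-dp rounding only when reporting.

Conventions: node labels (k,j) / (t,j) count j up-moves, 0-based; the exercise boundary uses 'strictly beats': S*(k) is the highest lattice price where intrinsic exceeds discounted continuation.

params: Δt=0.10960 u=1.08270 d=0.92362 q=0.51192 e^(-rΔt)=0.99116
t_5 payoffs: 33.1328 17.7858 0.0000 0.0000 0.0000 0.0000
t_4: node(4,0) S=96.4760 payoff=25.7640 vs cont=25.0530 → 25.7640 [stop]  node(4,1) S=113.0921 payoff=9.1479 vs cont=8.6042 → 9.1479 [stop]  node(4,2) S=132.5700 payoff=0.0000 vs cont=0.0000 → 0.0000 [wait]  node(4,3) S=155.4026 payoff=0.0000 vs cont=0.0000 → 0.0000 [wait]  node(4,4) S=182.1676 payoff=0.0000 vs cont=0.0000 → 0.0000 [wait]  ⇒ S*(4)=113.0921
t_3: node(3,0) S=104.4542 payoff=17.7858 vs cont=17.1054 → 17.7858 [stop]  node(3,1) S=122.4444 payoff=0.0000 vs cont=4.4254 → 4.4254 [wait]  node(3,2) S=143.5330 payoff=0.0000 vs cont=0.0000 → 0.0000 [wait]  node(3,3) S=168.2537 payoff=0.0000 vs cont=0.0000 → 0.0000 [wait]  ⇒ S*(3)=104.4542
t_2: node(2,0) S=113.0921 payoff=9.1479 vs cont=10.8496 → 10.8496 [wait]  node(2,1) S=132.5700 payoff=0.0000 vs cont=2.1409 → 2.1409 [wait]  node(2,2) S=155.4026 payoff=0.0000 vs cont=0.0000 → 0.0000 [wait]  ⇒ S*(2)=-
t_1: node(1,0) S=122.4444 payoff=0.0000 vs cont=6.3350 → 6.3350 [wait]  node(1,1) S=143.5330 payoff=0.0000 vs cont=1.0357 → 1.0357 [wait]  ⇒ S*(1)=-
t_0: node(0,0) S=132.5700 payoff=0.0000 vs cont=3.5901 → 3.5901 [wait]  ⇒ S*(0)=-

price = 3.5901
boundary = - - - 104.4542 113.0921
tree:
3.5901
6.3350 1.0357
10.8496 2.1409 0.0000
17.7858 4.4254 0.0000 0.0000
25.7640 9.1479 0.0000 0.0000 0.0000
33.1328 17.7858 0.0000 0.0000 0.0000 0.0000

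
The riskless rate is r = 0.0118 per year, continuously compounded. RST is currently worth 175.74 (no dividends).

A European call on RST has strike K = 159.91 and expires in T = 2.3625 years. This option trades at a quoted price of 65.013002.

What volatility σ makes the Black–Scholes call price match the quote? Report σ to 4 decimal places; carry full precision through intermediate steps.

At σ = 0.5514 the Black–Scholes value reproduces the quote:
σ√T = 0.5514·√2.3625 = 0.847525
d₁ = (ln(S/K) + (r+σ²/2)T) / (σ√T) = (ln(175.74/159.91) + (0.0118+0.5514²/2)·2.3625) / 0.847525 = (0.094394 + 0.387027) / 0.847525 = 0.568032
d₂ = d₁ − σ√T = 0.568032 − 0.847525 = -0.279493
e^{−rT} = 0.972507
N(d₁) = 0.714993,  N(d₂) = 0.389933
V = S·N(d₁) − K·e^{−rT}·N(d₂) = 125.652940 − 60.639938 = 65.013002 (the observed quote) — the price is monotone increasing in volatility, hence this σ is the only solution

sigma = 0.5514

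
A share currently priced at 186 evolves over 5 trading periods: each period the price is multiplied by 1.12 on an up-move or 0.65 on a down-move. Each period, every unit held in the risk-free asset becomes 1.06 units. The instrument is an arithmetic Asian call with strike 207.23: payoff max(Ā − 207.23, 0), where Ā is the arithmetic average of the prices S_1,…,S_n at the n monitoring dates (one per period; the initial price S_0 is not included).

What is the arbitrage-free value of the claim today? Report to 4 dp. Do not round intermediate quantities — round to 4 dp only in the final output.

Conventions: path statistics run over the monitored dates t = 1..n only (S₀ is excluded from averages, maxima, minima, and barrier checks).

price = 23.6398

With p* = (R−d)/(u−d) = 0.8723, sum probability × payoff across the paths and divide by R^5.
Enumerate all 2^5 = 32 price paths (U = up ×1.12, D = down ×0.65); each path with k up-moves has probability p*^k·(1−p*)^(5−k).
DDDDD: Ā=61.0698, payoff=0.0000, prob=0.000034
UDDDD: Ā=105.2279, payoff=0.0000, prob=0.000232
DUDDD: Ā=87.7439, payoff=0.0000, prob=0.000232
UUDDD: Ā=151.1895, payoff=0.0000, prob=0.001583
DDUDD: Ā=76.3793, payoff=0.0000, prob=0.000232
UDUDD: Ā=131.6074, payoff=0.0000, prob=0.001583
DUUDD: Ā=114.1234, payoff=0.0000, prob=0.001583
UUUDD: Ā=196.6434, payoff=0.0000, prob=0.010818
DDDUD: Ā=68.9923, payoff=0.0000, prob=0.000232
UDDUD: Ā=118.8791, payoff=0.0000, prob=0.001583
DUDUD: Ā=101.3951, payoff=0.0000, prob=0.001583
UUDUD: Ā=174.7115, payoff=0.0000, prob=0.010818
DDUUD: Ā=90.0305, payoff=0.0000, prob=0.001583
UDUUD: Ā=155.1294, payoff=0.0000, prob=0.010818
DUUUD: Ā=137.6454, payoff=0.0000, prob=0.010818
UUUUD: Ā=237.1736, payoff=29.9436, prob=0.073926
DDDDU: Ā=64.1908, payoff=0.0000, prob=0.000232
UDDDU: Ā=110.6056, payoff=0.0000, prob=0.001583
DUDDU: Ā=93.1216, payoff=0.0000, prob=0.001583
UUDDU: Ā=160.4557, payoff=0.0000, prob=0.010818
DDUDU: Ā=81.7570, payoff=0.0000, prob=0.001583
UDUDU: Ā=140.8737, payoff=0.0000, prob=0.010818
DUUDU: Ā=123.3897, payoff=0.0000, prob=0.010818
UUUDU: Ā=212.6099, payoff=5.3799, prob=0.073926
DDDUU: Ā=74.3700, payoff=0.0000, prob=0.001583
UDDUU: Ā=128.1453, payoff=0.0000, prob=0.010818
DUDUU: Ā=110.6613, payoff=0.0000, prob=0.010818
UUDUU: Ā=190.6779, payoff=0.0000, prob=0.073926
DDUUU: Ā=99.2967, payoff=0.0000, prob=0.010818
UDUUU: Ā=171.0958, payoff=0.0000, prob=0.073926
DUUUU: Ā=153.6118, payoff=0.0000, prob=0.073926
UUUUU: Ā=264.6850, payoff=57.4550, prob=0.505161
Price = Σ prob·payoff / R^5 = 31.635378 / 1.338226 = 23.6398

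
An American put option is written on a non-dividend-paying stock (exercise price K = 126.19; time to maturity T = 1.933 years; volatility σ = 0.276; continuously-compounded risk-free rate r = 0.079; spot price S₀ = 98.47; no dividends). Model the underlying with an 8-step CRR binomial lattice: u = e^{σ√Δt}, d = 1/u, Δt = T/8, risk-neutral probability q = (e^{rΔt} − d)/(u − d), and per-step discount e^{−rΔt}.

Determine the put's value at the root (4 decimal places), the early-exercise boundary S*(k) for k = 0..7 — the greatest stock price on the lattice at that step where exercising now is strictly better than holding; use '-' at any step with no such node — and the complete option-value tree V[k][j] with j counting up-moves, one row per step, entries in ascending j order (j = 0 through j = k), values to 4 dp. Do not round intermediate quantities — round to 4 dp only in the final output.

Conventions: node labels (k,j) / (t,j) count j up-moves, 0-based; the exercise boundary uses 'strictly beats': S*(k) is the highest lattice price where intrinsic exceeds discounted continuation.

params: Δt=0.24163 u=1.14530 d=0.87313 q=0.53694 e^(-rΔt)=0.98109
t_8 payoffs: 92.9285 82.5603 68.9601 51.1205 27.7200 0.0000 0.0000 0.0000 0.0000
t_7: node(7,0) S=38.0945 payoff=88.0955 vs cont=85.7096 → 88.0955 [stop]  node(7,1) S=49.9693 payoff=76.2207 vs cont=73.8348 → 76.2207 [stop]  node(7,2) S=65.5456 payoff=60.6444 vs cont=58.2585 → 60.6444 [stop]  node(7,3) S=85.9773 payoff=40.2127 vs cont=37.8268 → 40.2127 [stop]  node(7,4) S=112.7779 payoff=13.4121 vs cont=12.5933 → 13.4121 [stop]  node(7,5) S=147.9328 payoff=0.0000 vs cont=0.0000 → 0.0000 [wait]  node(7,6) S=194.0461 payoff=0.0000 vs cont=0.0000 → 0.0000 [wait]  node(7,7) S=254.5338 payoff=0.0000 vs cont=0.0000 → 0.0000 [wait]  ⇒ S*(7)=112.7779
t_6: node(6,0) S=43.6297 payoff=82.5603 vs cont=80.1743 → 82.5603 [stop]  node(6,1) S=57.2299 payoff=68.9601 vs cont=66.5742 → 68.9601 [stop]  node(6,2) S=75.0695 payoff=51.1205 vs cont=48.7346 → 51.1205 [stop]  node(6,3) S=98.4700 payoff=27.7200 vs cont=25.3341 → 27.7200 [stop]  node(6,4) S=129.1649 payoff=0.0000 vs cont=6.0931 → 6.0931 [wait]  node(6,5) S=169.4279 payoff=0.0000 vs cont=0.0000 → 0.0000 [wait]  node(6,6) S=222.2415 payoff=0.0000 vs cont=0.0000 → 0.0000 [wait]  ⇒ S*(6)=98.4700
t_5: node(5,0) S=49.9693 payoff=76.2207 vs cont=73.8348 → 76.2207 [stop]  node(5,1) S=65.5456 payoff=60.6444 vs cont=58.2585 → 60.6444 [stop]  node(5,2) S=85.9773 payoff=40.2127 vs cont=37.8268 → 40.2127 [stop]  node(5,3) S=112.7779 payoff=13.4121 vs cont=15.8031 → 15.8031 [wait]  node(5,4) S=147.9328 payoff=0.0000 vs cont=2.7681 → 2.7681 [wait]  node(5,5) S=194.0461 payoff=0.0000 vs cont=0.0000 → 0.0000 [wait]  ⇒ S*(5)=85.9773
t_4: node(4,0) S=57.2299 payoff=68.9601 vs cont=66.5742 → 68.9601 [stop]  node(4,1) S=75.0695 payoff=51.1205 vs cont=48.7346 → 51.1205 [stop]  node(4,2) S=98.4700 payoff=27.7200 vs cont=26.5936 → 27.7200 [stop]  node(4,3) S=129.1649 payoff=0.0000 vs cont=8.6376 → 8.6376 [wait]  node(4,4) S=169.4279 payoff=0.0000 vs cont=1.2576 → 1.2576 [wait]  ⇒ S*(4)=98.4700
t_3: node(3,0) S=65.5456 payoff=60.6444 vs cont=58.2585 → 60.6444 [stop]  node(3,1) S=85.9773 payoff=40.2127 vs cont=37.8268 → 40.2127 [stop]  node(3,2) S=112.7779 payoff=13.4121 vs cont=17.1435 → 17.1435 [wait]  node(3,3) S=147.9328 payoff=0.0000 vs cont=4.5866 → 4.5866 [wait]  ⇒ S*(3)=85.9773
t_2: node(2,0) S=75.0695 payoff=51.1205 vs cont=48.7346 → 51.1205 [stop]  node(2,1) S=98.4700 payoff=27.7200 vs cont=27.2998 → 27.7200 [stop]  node(2,2) S=129.1649 payoff=0.0000 vs cont=10.2045 → 10.2045 [wait]  ⇒ S*(2)=98.4700
t_1: node(1,0) S=85.9773 payoff=40.2127 vs cont=37.8268 → 40.2127 [stop]  node(1,1) S=112.7779 payoff=13.4121 vs cont=17.9689 → 17.9689 [wait]  ⇒ S*(1)=85.9773
t_0: node(0,0) S=98.4700 payoff=27.7200 vs cont=27.7346 → 27.7346 [wait]  ⇒ S*(0)=-

price = 27.7346
boundary = - 85.9773 98.4700 85.9773 98.4700 85.9773 98.4700 112.7779
tree:
27.7346
40.2127 17.9689
51.1205 27.7200 10.2045
60.6444 40.2127 17.1435 4.5866
68.9601 51.1205 27.7200 8.6376 1.2576
76.2207 60.6444 40.2127 15.8031 2.7681 0.0000
82.5603 68.9601 51.1205 27.7200 6.0931 0.0000 0.0000
88.0955 76.2207 60.6444 40.2127 13.4121 0.0000 0.0000 0.0000
92.9285 82.5603 68.9601 51.1205 27.7200 0.0000 0.0000 0.0000 0.0000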